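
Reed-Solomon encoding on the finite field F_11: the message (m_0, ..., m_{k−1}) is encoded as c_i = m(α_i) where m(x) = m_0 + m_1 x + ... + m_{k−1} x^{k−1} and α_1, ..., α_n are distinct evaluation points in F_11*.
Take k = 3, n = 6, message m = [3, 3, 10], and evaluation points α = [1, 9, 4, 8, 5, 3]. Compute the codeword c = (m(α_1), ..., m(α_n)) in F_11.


c = [5, 4, 10, 7, 4, 3]

Message polynomial: m(x) = 3 + 3·x + 10·x^2 (mod 11).
For each evaluation point α_i, compute m(α_i) mod 11:
  α_1 = 1: Horner steps 10 → 2 → 5, so m(1) = 5.
  α_2 = 9: Horner steps 10 → 5 → 4, so m(9) = 4.
  α_3 = 4: Horner steps 10 → 10 → 10, so m(4) = 10.
  α_4 = 8: Horner steps 10 → 6 → 7, so m(8) = 7.
  α_5 = 5: Horner steps 10 → 9 → 4, so m(5) = 4.
  α_6 = 3: Horner steps 10 → 0 → 3, so m(3) = 3.
Codeword c = [5, 4, 10, 7, 4, 3] ∈ F_11^6.


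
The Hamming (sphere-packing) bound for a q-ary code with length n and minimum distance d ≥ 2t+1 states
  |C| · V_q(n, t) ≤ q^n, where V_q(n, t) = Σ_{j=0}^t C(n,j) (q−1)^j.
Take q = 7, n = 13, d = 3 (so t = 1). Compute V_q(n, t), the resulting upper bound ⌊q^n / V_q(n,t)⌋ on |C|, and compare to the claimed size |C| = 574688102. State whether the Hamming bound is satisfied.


V_q(n, t) = 79, q^n = 96889010407, Hamming bound = 1226443169, |C| = 574688102 ≤ bound (satisfied).

Step 1: Compute V_q(n, t) = Σ_{j=0}^1 C(n, j) (q−1)^j.
  j = 0: C(13,0)·(6)^0 = 1·1 = 1.
  j = 1: C(13,1)·(6)^1 = 13·6 = 78.
  V_q(n, t) = 1 + 78 = 79.
Step 2: q^n = 7^13 = 96889010407.
Step 3: Hamming bound ⌊q^n / V_q(n,t)⌋ = ⌊96889010407/79⌋ = 1226443169.
Step 4: Compare |C| = 574688102 to 1226443169: satisfied.
The claimed |C| lies below the Hamming bound.


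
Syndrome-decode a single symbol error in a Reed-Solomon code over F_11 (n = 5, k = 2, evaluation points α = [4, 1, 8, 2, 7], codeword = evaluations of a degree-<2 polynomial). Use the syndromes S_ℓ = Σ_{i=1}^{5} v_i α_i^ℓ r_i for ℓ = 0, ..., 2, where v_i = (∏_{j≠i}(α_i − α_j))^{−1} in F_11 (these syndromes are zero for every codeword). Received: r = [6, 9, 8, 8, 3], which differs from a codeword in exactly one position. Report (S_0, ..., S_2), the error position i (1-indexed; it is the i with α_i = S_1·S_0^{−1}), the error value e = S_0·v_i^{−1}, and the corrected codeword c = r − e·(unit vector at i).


S = (2, 5, 7), error at position 3, error magnitude e = 6, c = [6, 9, 2, 8, 3].

Step 1: column multipliers v_i = (∏_{j≠i}(α_i − α_j))^{−1} mod 11.
  i = 1 (α = 4): (4−1)(4−8)(4−2)(4−7) = 3·(−4)·2·(−3) = 72 ≡ 6, so v_1 = 6^{−1} = 2 (mod 11).
  i = 2 (α = 1): (1−4)(1−8)(1−2)(1−7) = (−3)·(−7)·(−1)·(−6) = 126 ≡ 5, so v_2 = 5^{−1} = 9 (mod 11).
  i = 3 (α = 8): (8−4)(8−1)(8−2)(8−7) = 4·7·6·1 = 168 ≡ 3, so v_3 = 3^{−1} = 4 (mod 11).
  i = 4 (α = 2): (2−4)(2−1)(2−8)(2−7) = (−2)·1·(−6)·(−5) = −60 ≡ 6, so v_4 = 6^{−1} = 2 (mod 11).
  i = 5 (α = 7): (7−4)(7−1)(7−8)(7−2) = 3·6·(−1)·5 = −90 ≡ 9, so v_5 = 9^{−1} = 5 (mod 11).
  v = [2, 9, 4, 2, 5].
Step 2: syndromes of r = [6, 9, 8, 8, 3] (all sums mod 11).
  S_0 = Σ v_i r_i = 2·6 + 9·9 + 4·8 + 2·8 + 5·3 = 156 ≡ 2.
  S_1 = Σ v_i α_i r_i = 2·4·6 + 9·1·9 + 4·8·8 + 2·2·8 + 5·7·3 = 522 ≡ 5.
  α_i^2 mod 11 = [5, 1, 9, 4, 5].
  S_2 = Σ v_i α_i^2 r_i = 2·5·6 + 9·1·9 + 4·9·8 + 2·4·8 + 5·5·3 = 568 ≡ 7.
  S = (2, 5, 7) ≠ 0, so r is not a codeword (an error is present).
Step 3: locate the error. For a single error e at position i, S_ℓ = v_i·e·α_i^ℓ, so α_err = S_1/S_0.
  S_0^{−1} = 2^{−1} = 6 (mod 11), so α_err = 5·6 = 30 ≡ 8 = α_3. Error position i = 3.
  Consistency check: S_2/S_1 = 7·9 = 63 ≡ 8 = α_err ✓ (single-error assumption holds).
Step 4: error magnitude e = S_0/v_3 = S_0·∏_{j≠3}(α_3 − α_j) = 2·3 = 6 ≡ 6 (mod 11).
Step 5: correct position 3: c_3 = r_3 − e = 8 − 6 ≡ 2 (mod 11). Hence c = [6, 9, 2, 8, 3].
  Check: interpolating c through the α_i gives m(x) = 10 + 10·x (degree < 2) with m(α_i) = c_i for every i, so c is indeed a codeword.


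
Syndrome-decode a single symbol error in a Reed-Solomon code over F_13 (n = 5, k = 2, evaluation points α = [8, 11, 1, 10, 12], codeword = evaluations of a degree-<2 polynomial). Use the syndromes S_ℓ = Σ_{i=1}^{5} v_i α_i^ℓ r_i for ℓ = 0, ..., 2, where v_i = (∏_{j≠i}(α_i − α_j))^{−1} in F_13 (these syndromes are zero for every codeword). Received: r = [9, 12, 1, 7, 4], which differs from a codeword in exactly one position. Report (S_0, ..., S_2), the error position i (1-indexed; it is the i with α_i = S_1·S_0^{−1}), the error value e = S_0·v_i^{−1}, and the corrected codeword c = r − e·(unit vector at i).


S = (12, 5, 1), error at position 1, error magnitude e = 12, c = [10, 12, 1, 7, 4].

Step 1: column multipliers v_i = (∏_{j≠i}(α_i − α_j))^{−1} mod 13.
  i = 1 (α = 8): (8−11)(8−1)(8−10)(8−12) = (−3)·7·(−2)·(−4) = −168 ≡ 1, so v_1 = 1^{−1} = 1 (mod 13).
  i = 2 (α = 11): (11−8)(11−1)(11−10)(11−12) = 3·10·1·(−1) = −30 ≡ 9, so v_2 = 9^{−1} = 3 (mod 13).
  i = 3 (α = 1): (1−8)(1−11)(1−10)(1−12) = (−7)·(−10)·(−9)·(−11) = 6930 ≡ 1, so v_3 = 1^{−1} = 1 (mod 13).
  i = 4 (α = 10): (10−8)(10−11)(10−1)(10−12) = 2·(−1)·9·(−2) = 36 ≡ 10, so v_4 = 10^{−1} = 4 (mod 13).
  i = 5 (α = 12): (12−8)(12−11)(12−1)(12−10) = 4·1·11·2 = 88 ≡ 10, so v_5 = 10^{−1} = 4 (mod 13).
  v = [1, 3, 1, 4, 4].
Step 2: syndromes of r = [9, 12, 1, 7, 4] (all sums mod 13).
  S_0 = Σ v_i r_i = 1·9 + 3·12 + 1·1 + 4·7 + 4·4 = 90 ≡ 12.
  S_1 = Σ v_i α_i r_i = 1·8·9 + 3·11·12 + 1·1·1 + 4·10·7 + 4·12·4 = 941 ≡ 5.
  α_i^2 mod 13 = [12, 4, 1, 9, 1].
  S_2 = Σ v_i α_i^2 r_i = 1·12·9 + 3·4·12 + 1·1·1 + 4·9·7 + 4·1·4 = 521 ≡ 1.
  S = (12, 5, 1) ≠ 0, so r is not a codeword (an error is present).
Step 3: locate the error. For a single error e at position i, S_ℓ = v_i·e·α_i^ℓ, so α_err = S_1/S_0.
  S_0^{−1} = 12^{−1} = 12 (mod 13), so α_err = 5·12 = 60 ≡ 8 = α_1. Error position i = 1.
  Consistency check: S_2/S_1 = 1·8 = 8 ≡ 8 = α_err ✓ (single-error assumption holds).
Step 4: error magnitude e = S_0/v_1 = S_0·∏_{j≠1}(α_1 − α_j) = 12·1 = 12 ≡ 12 (mod 13).
Step 5: correct position 1: c_1 = r_1 − e = 9 − 12 ≡ 10 (mod 13). Hence c = [10, 12, 1, 7, 4].
  Check: interpolating c through the α_i gives m(x) = 9 + 5·x (degree < 2) with m(α_i) = c_i for every i, so c is indeed a codeword.


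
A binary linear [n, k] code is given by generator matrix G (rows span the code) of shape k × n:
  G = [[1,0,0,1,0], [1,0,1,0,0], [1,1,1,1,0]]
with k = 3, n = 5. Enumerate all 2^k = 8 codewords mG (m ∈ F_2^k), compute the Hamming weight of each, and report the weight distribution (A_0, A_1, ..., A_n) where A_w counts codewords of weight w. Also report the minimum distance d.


Weight distribution: A_0 = 1, A_2 = 6, A_4 = 1. Minimum distance d = 2.

Enumerate all 2^3 = 8 messages m ∈ F_2^3.
For each, compute codeword c = mG in F_2^5, then tally its weight.
  m = 000 → c = 00000, weight = 0.
  m = 100 → c = 10010, weight = 2.
  m = 010 → c = 10100, weight = 2.
  m = 110 → c = 00110, weight = 2.
  m = 001 → c = 11110, weight = 4.
  m = 101 → c = 01100, weight = 2.
  m = 011 → c = 01010, weight = 2.
  m = 111 → c = 11000, weight = 2.
Tally weights:
  weight 0: 1 codewords.
  weight 2: 6 codewords.
  weight 4: 1 codewords.
Minimum distance d = smallest w > 0 with A_w > 0 = 2.
Sanity: Σ A_w = 8 = 2^3 = 8 ✓.


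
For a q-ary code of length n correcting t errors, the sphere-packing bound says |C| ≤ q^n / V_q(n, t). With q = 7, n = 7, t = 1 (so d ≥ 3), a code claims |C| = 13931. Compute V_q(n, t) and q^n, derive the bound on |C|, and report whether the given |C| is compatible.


V_q(n, t) = 43, q^n = 823543, Hamming bound = 19152, |C| = 13931 ≤ bound (satisfied).

Step 1: Compute V_q(n, t) = Σ_{j=0}^1 C(n, j) (q−1)^j.
  j = 0: C(7,0)·(6)^0 = 1·1 = 1.
  j = 1: C(7,1)·(6)^1 = 7·6 = 42.
  V_q(n, t) = 1 + 42 = 43.
Step 2: q^n = 7^7 = 823543.
Step 3: Hamming bound ⌊q^n / V_q(n,t)⌋ = ⌊823543/43⌋ = 19152.
Step 4: Compare |C| = 13931 to 19152: satisfied.
The claimed |C| lies below the Hamming bound.


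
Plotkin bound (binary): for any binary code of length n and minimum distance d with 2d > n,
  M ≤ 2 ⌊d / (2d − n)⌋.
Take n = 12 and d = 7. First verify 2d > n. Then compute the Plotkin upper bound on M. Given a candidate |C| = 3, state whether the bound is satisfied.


Plotkin bound M ≤ 6; given |C| = 3 ≤ bound (satisfied).

Check applicability: 2d = 14, n = 12.
2d − n = 2 > 0, so Plotkin applies.
Compute d/(2d−n) = 7/2 ≈ 3.5000.
⌊d/(2d−n)⌋ = 3.
Plotkin bound: M ≤ 2·3 = 6.
Given |C| = 3, check: satisfied.
This |C| is below the Plotkin bound.


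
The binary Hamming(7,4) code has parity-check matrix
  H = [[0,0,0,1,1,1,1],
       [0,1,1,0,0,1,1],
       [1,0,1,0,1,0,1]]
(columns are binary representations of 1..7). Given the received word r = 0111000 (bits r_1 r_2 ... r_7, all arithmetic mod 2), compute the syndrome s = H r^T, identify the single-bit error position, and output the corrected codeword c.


s = (1, 0, 1)^T, error position = 5, corrected codeword c = 0111100

Compute s = H r^T mod 2 one row at a time:
  s_1 = 1 + 0 + 0 + 0 = 1 ≡ 1 (mod 2).
  s_2 = 1 + 1 + 0 + 0 = 2 ≡ 0 (mod 2).
  s_3 = 0 + 1 + 0 + 0 = 1 ≡ 1 (mod 2).
s = (1, 0, 1)^T — this equals column 5 of H (binary 101), so error is at position 5.
Correct: flip bit 5 of r = 0111000 to get c = 0111100.


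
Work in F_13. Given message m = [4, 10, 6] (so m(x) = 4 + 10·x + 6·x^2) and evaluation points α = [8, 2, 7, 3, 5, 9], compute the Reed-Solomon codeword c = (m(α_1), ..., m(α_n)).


c = [0, 9, 4, 10, 9, 8]

Message polynomial: m(x) = 4 + 10·x + 6·x^2 (mod 13).
For each evaluation point α_i, compute m(α_i) mod 13:
  α_1 = 8: Horner steps 6 → 6 → 0, so m(8) = 0.
  α_2 = 2: Horner steps 6 → 9 → 9, so m(2) = 9.
  α_3 = 7: Horner steps 6 → 0 → 4, so m(7) = 4.
  α_4 = 3: Horner steps 6 → 2 → 10, so m(3) = 10.
  α_5 = 5: Horner steps 6 → 1 → 9, so m(5) = 9.
  α_6 = 9: Horner steps 6 → 12 → 8, so m(9) = 8.
Codeword c = [0, 9, 4, 10, 9, 8] ∈ F_13^6.


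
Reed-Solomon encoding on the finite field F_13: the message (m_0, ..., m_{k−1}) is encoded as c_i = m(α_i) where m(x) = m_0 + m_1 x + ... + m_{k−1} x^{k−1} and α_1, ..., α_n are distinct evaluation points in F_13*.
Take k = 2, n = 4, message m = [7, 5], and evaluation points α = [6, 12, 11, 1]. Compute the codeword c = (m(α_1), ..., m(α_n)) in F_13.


c = [11, 2, 10, 12]

Message polynomial: m(x) = 7 + 5·x (mod 13).
For each evaluation point α_i, compute m(α_i) mod 13:
  α_1 = 6: Horner steps 5 → 11, so m(6) = 11.
  α_2 = 12: Horner steps 5 → 2, so m(12) = 2.
  α_3 = 11: Horner steps 5 → 10, so m(11) = 10.
  α_4 = 1: Horner steps 5 → 12, so m(1) = 12.
Codeword c = [11, 2, 10, 12] ∈ F_13^4.


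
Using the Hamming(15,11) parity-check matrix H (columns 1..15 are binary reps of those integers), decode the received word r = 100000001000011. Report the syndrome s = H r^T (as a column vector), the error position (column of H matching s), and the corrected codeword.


s = (1, 0, 0, 1)^T, error position = 9, corrected codeword c = 100000000000011

Compute s = H r^T mod 2 one row at a time:
  s_1 = 0 + 1 + 0 + 0 + 0 + 0 + 1 + 1 = 3 ≡ 1 (mod 2).
  s_2 = 0 + 0 + 0 + 0 + 0 + 0 + 1 + 1 = 2 ≡ 0 (mod 2).
  s_3 = 0 + 0 + 0 + 0 + 0 + 0 + 1 + 1 = 2 ≡ 0 (mod 2).
  s_4 = 1 + 0 + 0 + 0 + 1 + 0 + 0 + 1 = 3 ≡ 1 (mod 2).
s = (1, 0, 0, 1)^T — this equals column 9 of H (binary 1001), so error is at position 9.
Correct: flip bit 9 of r = 100000001000011 to get c = 100000000000011.


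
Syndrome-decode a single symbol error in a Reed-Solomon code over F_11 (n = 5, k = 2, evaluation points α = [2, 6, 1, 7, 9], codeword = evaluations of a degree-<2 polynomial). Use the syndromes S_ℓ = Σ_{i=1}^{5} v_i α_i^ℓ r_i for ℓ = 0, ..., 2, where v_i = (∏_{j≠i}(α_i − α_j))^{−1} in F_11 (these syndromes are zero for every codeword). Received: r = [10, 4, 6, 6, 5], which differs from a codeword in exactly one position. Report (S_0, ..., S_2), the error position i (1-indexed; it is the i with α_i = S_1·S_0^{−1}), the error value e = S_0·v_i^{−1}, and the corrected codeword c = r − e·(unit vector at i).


S = (7, 5, 2), error at position 4, error magnitude e = 9, c = [10, 4, 6, 8, 5].

Step 1: column multipliers v_i = (∏_{j≠i}(α_i − α_j))^{−1} mod 11.
  i = 1 (α = 2): (2−6)(2−1)(2−7)(2−9) = (−4)·1·(−5)·(−7) = −140 ≡ 3, so v_1 = 3^{−1} = 4 (mod 11).
  i = 2 (α = 6): (6−2)(6−1)(6−7)(6−9) = 4·5·(−1)·(−3) = 60 ≡ 5, so v_2 = 5^{−1} = 9 (mod 11).
  i = 3 (α = 1): (1−2)(1−6)(1−7)(1−9) = (−1)·(−5)·(−6)·(−8) = 240 ≡ 9, so v_3 = 9^{−1} = 5 (mod 11).
  i = 4 (α = 7): (7−2)(7−6)(7−1)(7−9) = 5·1·6·(−2) = −60 ≡ 6, so v_4 = 6^{−1} = 2 (mod 11).
  i = 5 (α = 9): (9−2)(9−6)(9−1)(9−7) = 7·3·8·2 = 336 ≡ 6, so v_5 = 6^{−1} = 2 (mod 11).
  v = [4, 9, 5, 2, 2].
Step 2: syndromes of r = [10, 4, 6, 6, 5] (all sums mod 11).
  S_0 = Σ v_i r_i = 4·10 + 9·4 + 5·6 + 2·6 + 2·5 = 128 ≡ 7.
  S_1 = Σ v_i α_i r_i = 4·2·10 + 9·6·4 + 5·1·6 + 2·7·6 + 2·9·5 = 500 ≡ 5.
  α_i^2 mod 11 = [4, 3, 1, 5, 4].
  S_2 = Σ v_i α_i^2 r_i = 4·4·10 + 9·3·4 + 5·1·6 + 2·5·6 + 2·4·5 = 398 ≡ 2.
  S = (7, 5, 2) ≠ 0, so r is not a codeword (an error is present).
Step 3: locate the error. For a single error e at position i, S_ℓ = v_i·e·α_i^ℓ, so α_err = S_1/S_0.
  S_0^{−1} = 7^{−1} = 8 (mod 11), so α_err = 5·8 = 40 ≡ 7 = α_4. Error position i = 4.
  Consistency check: S_2/S_1 = 2·9 = 18 ≡ 7 = α_err ✓ (single-error assumption holds).
Step 4: error magnitude e = S_0/v_4 = S_0·∏_{j≠4}(α_4 − α_j) = 7·6 = 42 ≡ 9 (mod 11).
Step 5: correct position 4: c_4 = r_4 − e = 6 − 9 ≡ 8 (mod 11). Hence c = [10, 4, 6, 8, 5].
  Check: interpolating c through the α_i gives m(x) = 2 + 4·x (degree < 2) with m(α_i) = c_i for every i, so c is indeed a codeword.


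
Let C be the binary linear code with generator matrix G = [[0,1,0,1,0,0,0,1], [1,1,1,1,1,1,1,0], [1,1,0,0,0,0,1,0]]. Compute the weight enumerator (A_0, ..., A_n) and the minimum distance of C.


Weight distribution: A_0 = 1, A_3 = 2, A_4 = 2, A_5 = 1, A_6 = 1, A_7 = 1. Minimum distance d = 3.

Enumerate all 2^3 = 8 messages m ∈ F_2^3.
For each, compute codeword c = mG in F_2^8, then tally its weight.
  m = 000 → c = 00000000, weight = 0.
  m = 100 → c = 01010001, weight = 3.
  m = 010 → c = 11111110, weight = 7.
  m = 110 → c = 10101111, weight = 6.
  m = 001 → c = 11000010, weight = 3.
  m = 101 → c = 10010011, weight = 4.
  m = 011 → c = 00111100, weight = 4.
  m = 111 → c = 01101101, weight = 5.
Tally weights:
  weight 0: 1 codewords.
  weight 3: 2 codewords.
  weight 4: 2 codewords.
  weight 5: 1 codewords.
  weight 6: 1 codewords.
  weight 7: 1 codewords.
Minimum distance d = smallest w > 0 with A_w > 0 = 3.
Sanity: Σ A_w = 8 = 2^3 = 8 ✓.


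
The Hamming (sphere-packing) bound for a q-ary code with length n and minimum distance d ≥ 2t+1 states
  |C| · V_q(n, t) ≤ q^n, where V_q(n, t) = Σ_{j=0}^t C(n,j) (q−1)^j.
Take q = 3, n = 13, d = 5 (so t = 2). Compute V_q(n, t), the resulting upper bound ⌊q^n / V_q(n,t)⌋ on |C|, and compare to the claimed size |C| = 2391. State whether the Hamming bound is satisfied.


V_q(n, t) = 339, q^n = 1594323, Hamming bound = 4703, |C| = 2391 ≤ bound (satisfied).

Step 1: Compute V_q(n, t) = Σ_{j=0}^2 C(n, j) (q−1)^j.
  j = 0: C(13,0)·(2)^0 = 1·1 = 1.
  j = 1: C(13,1)·(2)^1 = 13·2 = 26.
  j = 2: C(13,2)·(2)^2 = 78·4 = 312.
  V_q(n, t) = 1 + 26 + 312 = 339.
Step 2: q^n = 3^13 = 1594323.
Step 3: Hamming bound ⌊q^n / V_q(n,t)⌋ = ⌊1594323/339⌋ = 4703.
Step 4: Compare |C| = 2391 to 4703: satisfied.
The claimed |C| lies below the Hamming bound.


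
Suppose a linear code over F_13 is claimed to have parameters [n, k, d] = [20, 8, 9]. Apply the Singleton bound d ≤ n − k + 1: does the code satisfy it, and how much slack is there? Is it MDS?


Singleton RHS = n − k + 1 = 13, slack = 4, bound satisfied, not MDS.

Singleton bound: d ≤ n − k + 1.
Here n = 20, k = 8, so n − k + 1 = 13.
Given d = 9, check d ≤ 13: YES.
Slack = (n − k + 1) − d = 4.
The code is NOT MDS (slack = 4 > 0).
Description: the claimed parameters are [20, 8, 9]_13; such a code would be non-MDS.


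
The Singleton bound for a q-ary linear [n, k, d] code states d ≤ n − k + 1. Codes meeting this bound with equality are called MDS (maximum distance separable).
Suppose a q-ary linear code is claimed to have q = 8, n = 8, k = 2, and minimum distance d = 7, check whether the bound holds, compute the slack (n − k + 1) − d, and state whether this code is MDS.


Singleton RHS = n − k + 1 = 7, slack = 0, bound satisfied, MDS.

Singleton bound: d ≤ n − k + 1.
Here n = 8, k = 2, so n − k + 1 = 7.
Given d = 7, check d ≤ 7: YES.
Slack = (n − k + 1) − d = 0.
The code is MDS (slack = 0).
Description: the claimed parameters are [8, 2, 7]_8; such a code would be MDS (meets Singleton bound).


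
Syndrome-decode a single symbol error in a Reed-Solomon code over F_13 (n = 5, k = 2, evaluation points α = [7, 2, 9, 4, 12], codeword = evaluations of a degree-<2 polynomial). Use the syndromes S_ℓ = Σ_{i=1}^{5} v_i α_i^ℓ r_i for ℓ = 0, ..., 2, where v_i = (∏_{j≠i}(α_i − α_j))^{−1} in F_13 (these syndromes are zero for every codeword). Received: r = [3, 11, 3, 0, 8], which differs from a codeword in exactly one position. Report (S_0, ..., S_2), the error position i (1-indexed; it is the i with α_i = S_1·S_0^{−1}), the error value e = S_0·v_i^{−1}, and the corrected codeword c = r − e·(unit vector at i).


S = (1, 9, 3), error at position 3, error magnitude e = 11, c = [3, 11, 5, 0, 8].

Step 1: column multipliers v_i = (∏_{j≠i}(α_i − α_j))^{−1} mod 13.
  i = 1 (α = 7): (7−2)(7−9)(7−4)(7−12) = 5·(−2)·3·(−5) = 150 ≡ 7, so v_1 = 7^{−1} = 2 (mod 13).
  i = 2 (α = 2): (2−7)(2−9)(2−4)(2−12) = (−5)·(−7)·(−2)·(−10) = 700 ≡ 11, so v_2 = 11^{−1} = 6 (mod 13).
  i = 3 (α = 9): (9−7)(9−2)(9−4)(9−12) = 2·7·5·(−3) = −210 ≡ 11, so v_3 = 11^{−1} = 6 (mod 13).
  i = 4 (α = 4): (4−7)(4−2)(4−9)(4−12) = (−3)·2·(−5)·(−8) = −240 ≡ 7, so v_4 = 7^{−1} = 2 (mod 13).
  i = 5 (α = 12): (12−7)(12−2)(12−9)(12−4) = 5·10·3·8 = 1200 ≡ 4, so v_5 = 4^{−1} = 10 (mod 13).
  v = [2, 6, 6, 2, 10].
Step 2: syndromes of r = [3, 11, 3, 0, 8] (all sums mod 13).
  S_0 = Σ v_i r_i = 2·3 + 6·11 + 6·3 + 2·0 + 10·8 = 170 ≡ 1.
  S_1 = Σ v_i α_i r_i = 2·7·3 + 6·2·11 + 6·9·3 + 2·4·0 + 10·12·8 = 1296 ≡ 9.
  α_i^2 mod 13 = [10, 4, 3, 3, 1].
  S_2 = Σ v_i α_i^2 r_i = 2·10·3 + 6·4·11 + 6·3·3 + 2·3·0 + 10·1·8 = 458 ≡ 3.
  S = (1, 9, 3) ≠ 0, so r is not a codeword (an error is present).
Step 3: locate the error. For a single error e at position i, S_ℓ = v_i·e·α_i^ℓ, so α_err = S_1/S_0.
  S_0^{−1} = 1^{−1} = 1 (mod 13), so α_err = 9·1 = 9 ≡ 9 = α_3. Error position i = 3.
  Consistency check: S_2/S_1 = 3·3 = 9 ≡ 9 = α_err ✓ (single-error assumption holds).
Step 4: error magnitude e = S_0/v_3 = S_0·∏_{j≠3}(α_3 − α_j) = 1·11 = 11 ≡ 11 (mod 13).
Step 5: correct position 3: c_3 = r_3 − e = 3 − 11 ≡ 5 (mod 13). Hence c = [3, 11, 5, 0, 8].
  Check: interpolating c through the α_i gives m(x) = 9 + 1·x (degree < 2) with m(α_i) = c_i for every i, so c is indeed a codeword.


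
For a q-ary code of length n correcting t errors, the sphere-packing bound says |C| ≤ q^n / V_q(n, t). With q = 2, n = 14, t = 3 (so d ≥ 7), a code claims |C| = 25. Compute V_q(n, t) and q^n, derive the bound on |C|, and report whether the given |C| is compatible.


V_q(n, t) = 470, q^n = 16384, Hamming bound = 34, |C| = 25 ≤ bound (satisfied).

Step 1: Compute V_q(n, t) = Σ_{j=0}^3 C(n, j) (q−1)^j.
  j = 0: C(14,0)·(1)^0 = 1·1 = 1.
  j = 1: C(14,1)·(1)^1 = 14·1 = 14.
  j = 2: C(14,2)·(1)^2 = 91·1 = 91.
  j = 3: C(14,3)·(1)^3 = 364·1 = 364.
  V_q(n, t) = 1 + 14 + 91 + 364 = 470.
Step 2: q^n = 2^14 = 16384.
Step 3: Hamming bound ⌊q^n / V_q(n,t)⌋ = ⌊16384/470⌋ = 34.
Step 4: Compare |C| = 25 to 34: satisfied.
The claimed |C| lies below the Hamming bound.


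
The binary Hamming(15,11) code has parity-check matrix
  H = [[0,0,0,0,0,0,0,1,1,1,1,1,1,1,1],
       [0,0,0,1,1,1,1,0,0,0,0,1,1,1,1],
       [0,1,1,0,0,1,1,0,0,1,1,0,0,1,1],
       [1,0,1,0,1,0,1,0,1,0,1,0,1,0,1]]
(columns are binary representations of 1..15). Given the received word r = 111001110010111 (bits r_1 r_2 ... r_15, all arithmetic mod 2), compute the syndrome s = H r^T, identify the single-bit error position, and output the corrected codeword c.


s = (1, 1, 1, 0)^T, error position = 14, corrected codeword c = 111001110010101

Compute s = H r^T mod 2 one row at a time:
  s_1 = 1 + 0 + 0 + 1 + 0 + 1 + 1 + 1 = 5 ≡ 1 (mod 2).
  s_2 = 0 + 0 + 1 + 1 + 0 + 1 + 1 + 1 = 5 ≡ 1 (mod 2).
  s_3 = 1 + 1 + 1 + 1 + 0 + 1 + 1 + 1 = 7 ≡ 1 (mod 2).
  s_4 = 1 + 1 + 0 + 1 + 0 + 1 + 1 + 1 = 6 ≡ 0 (mod 2).
s = (1, 1, 1, 0)^T — this equals column 14 of H (binary 1110), so error is at position 14.
Correct: flip bit 14 of r = 111001110010111 to get c = 111001110010101.


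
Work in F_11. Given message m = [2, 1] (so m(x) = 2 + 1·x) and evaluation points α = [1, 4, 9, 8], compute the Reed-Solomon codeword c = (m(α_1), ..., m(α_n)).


c = [3, 6, 0, 10]

Message polynomial: m(x) = 2 + 1·x (mod 11).
For each evaluation point α_i, compute m(α_i) mod 11:
  α_1 = 1: Horner steps 1 → 3, so m(1) = 3.
  α_2 = 4: Horner steps 1 → 6, so m(4) = 6.
  α_3 = 9: Horner steps 1 → 0, so m(9) = 0.
  α_4 = 8: Horner steps 1 → 10, so m(8) = 10.
Codeword c = [3, 6, 0, 10] ∈ F_11^4.


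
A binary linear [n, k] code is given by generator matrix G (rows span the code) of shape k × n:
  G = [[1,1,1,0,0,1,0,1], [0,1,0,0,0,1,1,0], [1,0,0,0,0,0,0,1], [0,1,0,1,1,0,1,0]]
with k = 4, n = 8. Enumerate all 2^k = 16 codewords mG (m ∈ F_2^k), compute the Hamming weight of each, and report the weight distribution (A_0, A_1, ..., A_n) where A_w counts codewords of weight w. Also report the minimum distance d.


Weight distribution: A_0 = 1, A_2 = 2, A_3 = 3, A_4 = 3, A_5 = 4, A_6 = 2, A_7 = 1. Minimum distance d = 2.

Enumerate all 2^4 = 16 messages m ∈ F_2^4.
For each, compute codeword c = mG in F_2^8, then tally its weight.
  m = 0000 → c = 00000000, weight = 0.
  m = 1000 → c = 11100101, weight = 5.
  m = 0100 → c = 01000110, weight = 3.
  m = 1100 → c = 10100011, weight = 4.
  m = 0010 → c = 10000001, weight = 2.
  m = 1010 → c = 01100100, weight = 3.
  m = 0110 → c = 11000111, weight = 5.
  m = 1110 → c = 00100010, weight = 2.
  m = 0001 → c = 01011010, weight = 4.
  m = 1001 → c = 10111111, weight = 7.
  m = 0101 → c = 00011100, weight = 3.
  m = 1101 → c = 11111001, weight = 6.
  m = 0011 → c = 11011011, weight = 6.
  m = 1011 → c = 00111110, weight = 5.
  m = 0111 → c = 10011101, weight = 5.
  m = 1111 → c = 01111000, weight = 4.
Tally weights:
  weight 0: 1 codewords.
  weight 2: 2 codewords.
  weight 3: 3 codewords.
  weight 4: 3 codewords.
  weight 5: 4 codewords.
  weight 6: 2 codewords.
  weight 7: 1 codewords.
Minimum distance d = smallest w > 0 with A_w > 0 = 2.
Sanity: Σ A_w = 16 = 2^4 = 16 ✓.


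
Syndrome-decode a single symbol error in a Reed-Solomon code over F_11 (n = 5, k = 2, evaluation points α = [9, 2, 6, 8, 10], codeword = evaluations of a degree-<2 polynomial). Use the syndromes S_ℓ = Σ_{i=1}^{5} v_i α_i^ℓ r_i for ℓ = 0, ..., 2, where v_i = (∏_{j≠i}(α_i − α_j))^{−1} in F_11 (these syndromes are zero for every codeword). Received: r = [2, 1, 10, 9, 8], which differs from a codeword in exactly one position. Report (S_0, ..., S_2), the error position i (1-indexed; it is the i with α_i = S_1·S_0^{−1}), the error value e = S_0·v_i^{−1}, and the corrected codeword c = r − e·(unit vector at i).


S = (10, 2, 7), error at position 1, error magnitude e = 10, c = [3, 1, 10, 9, 8].

Step 1: column multipliers v_i = (∏_{j≠i}(α_i − α_j))^{−1} mod 11.
  i = 1 (α = 9): (9−2)(9−6)(9−8)(9−10) = 7·3·1·(−1) = −21 ≡ 1, so v_1 = 1^{−1} = 1 (mod 11).
  i = 2 (α = 2): (2−9)(2−6)(2−8)(2−10) = (−7)·(−4)·(−6)·(−8) = 1344 ≡ 2, so v_2 = 2^{−1} = 6 (mod 11).
  i = 3 (α = 6): (6−9)(6−2)(6−8)(6−10) = (−3)·4·(−2)·(−4) = −96 ≡ 3, so v_3 = 3^{−1} = 4 (mod 11).
  i = 4 (α = 8): (8−9)(8−2)(8−6)(8−10) = (−1)·6·2·(−2) = 24 ≡ 2, so v_4 = 2^{−1} = 6 (mod 11).
  i = 5 (α = 10): (10−9)(10−2)(10−6)(10−8) = 1·8·4·2 = 64 ≡ 9, so v_5 = 9^{−1} = 5 (mod 11).
  v = [1, 6, 4, 6, 5].
Step 2: syndromes of r = [2, 1, 10, 9, 8] (all sums mod 11).
  S_0 = Σ v_i r_i = 1·2 + 6·1 + 4·10 + 6·9 + 5·8 = 142 ≡ 10.
  S_1 = Σ v_i α_i r_i = 1·9·2 + 6·2·1 + 4·6·10 + 6·8·9 + 5·10·8 = 1102 ≡ 2.
  α_i^2 mod 11 = [4, 4, 3, 9, 1].
  S_2 = Σ v_i α_i^2 r_i = 1·4·2 + 6·4·1 + 4·3·10 + 6·9·9 + 5·1·8 = 678 ≡ 7.
  S = (10, 2, 7) ≠ 0, so r is not a codeword (an error is present).
Step 3: locate the error. For a single error e at position i, S_ℓ = v_i·e·α_i^ℓ, so α_err = S_1/S_0.
  S_0^{−1} = 10^{−1} = 10 (mod 11), so α_err = 2·10 = 20 ≡ 9 = α_1. Error position i = 1.
  Consistency check: S_2/S_1 = 7·6 = 42 ≡ 9 = α_err ✓ (single-error assumption holds).
Step 4: error magnitude e = S_0/v_1 = S_0·∏_{j≠1}(α_1 − α_j) = 10·1 = 10 ≡ 10 (mod 11).
Step 5: correct position 1: c_1 = r_1 − e = 2 − 10 ≡ 3 (mod 11). Hence c = [3, 1, 10, 9, 8].
  Check: interpolating c through the α_i gives m(x) = 2 + 5·x (degree < 2) with m(α_i) = c_i for every i, so c is indeed a codeword.


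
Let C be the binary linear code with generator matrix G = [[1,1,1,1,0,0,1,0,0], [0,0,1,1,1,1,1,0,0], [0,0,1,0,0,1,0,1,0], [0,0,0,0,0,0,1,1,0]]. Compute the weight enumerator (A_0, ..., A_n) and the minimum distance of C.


Weight distribution: A_0 = 1, A_2 = 2, A_3 = 2, A_4 = 3, A_5 = 6, A_6 = 2. Minimum distance d = 2.

Enumerate all 2^4 = 16 messages m ∈ F_2^4.
For each, compute codeword c = mG in F_2^9, then tally its weight.
  m = 0000 → c = 000000000, weight = 0.
  m = 1000 → c = 111100100, weight = 5.
  m = 0100 → c = 001111100, weight = 5.
  m = 1100 → c = 110011000, weight = 4.
  m = 0010 → c = 001001010, weight = 3.
  m = 1010 → c = 110101110, weight = 6.
  m = 0110 → c = 000110110, weight = 4.
  m = 1110 → c = 111010010, weight = 5.
  m = 0001 → c = 000000110, weight = 2.
  m = 1001 → c = 111100010, weight = 5.
  m = 0101 → c = 001111010, weight = 5.
  m = 1101 → c = 110011110, weight = 6.
  m = 0011 → c = 001001100, weight = 3.
  m = 1011 → c = 110101000, weight = 4.
  m = 0111 → c = 000110000, weight = 2.
  m = 1111 → c = 111010100, weight = 5.
Tally weights:
  weight 0: 1 codewords.
  weight 2: 2 codewords.
  weight 3: 2 codewords.
  weight 4: 3 codewords.
  weight 5: 6 codewords.
  weight 6: 2 codewords.
Minimum distance d = smallest w > 0 with A_w > 0 = 2.
Sanity: Σ A_w = 16 = 2^4 = 16 ✓.


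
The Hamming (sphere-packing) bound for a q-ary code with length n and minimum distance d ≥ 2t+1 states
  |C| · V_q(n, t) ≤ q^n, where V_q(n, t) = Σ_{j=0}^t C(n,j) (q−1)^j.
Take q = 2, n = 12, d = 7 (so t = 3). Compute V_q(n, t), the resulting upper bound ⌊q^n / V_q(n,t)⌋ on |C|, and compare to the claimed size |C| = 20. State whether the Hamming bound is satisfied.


V_q(n, t) = 299, q^n = 4096, Hamming bound = 13, |C| = 20 > bound (violated).

Step 1: Compute V_q(n, t) = Σ_{j=0}^3 C(n, j) (q−1)^j.
  j = 0: C(12,0)·(1)^0 = 1·1 = 1.
  j = 1: C(12,1)·(1)^1 = 12·1 = 12.
  j = 2: C(12,2)·(1)^2 = 66·1 = 66.
  j = 3: C(12,3)·(1)^3 = 220·1 = 220.
  V_q(n, t) = 1 + 12 + 66 + 220 = 299.
Step 2: q^n = 2^12 = 4096.
Step 3: Hamming bound ⌊q^n / V_q(n,t)⌋ = ⌊4096/299⌋ = 13.
Step 4: Compare |C| = 20 to 13: violated.
The claimed |C| lies above the Hamming bound, so no 2-ary code of length 12 with d ≥ 7 can have 20 codewords.


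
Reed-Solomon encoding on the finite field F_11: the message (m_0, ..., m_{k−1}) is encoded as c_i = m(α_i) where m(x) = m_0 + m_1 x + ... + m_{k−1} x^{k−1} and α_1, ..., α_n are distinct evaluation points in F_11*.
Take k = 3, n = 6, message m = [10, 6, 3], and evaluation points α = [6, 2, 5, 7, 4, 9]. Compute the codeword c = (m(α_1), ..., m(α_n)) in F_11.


c = [0, 1, 5, 1, 5, 10]

Message polynomial: m(x) = 10 + 6·x + 3·x^2 (mod 11).
For each evaluation point α_i, compute m(α_i) mod 11:
  α_1 = 6: Horner steps 3 → 2 → 0, so m(6) = 0.
  α_2 = 2: Horner steps 3 → 1 → 1, so m(2) = 1.
  α_3 = 5: Horner steps 3 → 10 → 5, so m(5) = 5.
  α_4 = 7: Horner steps 3 → 5 → 1, so m(7) = 1.
  α_5 = 4: Horner steps 3 → 7 → 5, so m(4) = 5.
  α_6 = 9: Horner steps 3 → 0 → 10, so m(9) = 10.
Codeword c = [0, 1, 5, 1, 5, 10] ∈ F_11^6.


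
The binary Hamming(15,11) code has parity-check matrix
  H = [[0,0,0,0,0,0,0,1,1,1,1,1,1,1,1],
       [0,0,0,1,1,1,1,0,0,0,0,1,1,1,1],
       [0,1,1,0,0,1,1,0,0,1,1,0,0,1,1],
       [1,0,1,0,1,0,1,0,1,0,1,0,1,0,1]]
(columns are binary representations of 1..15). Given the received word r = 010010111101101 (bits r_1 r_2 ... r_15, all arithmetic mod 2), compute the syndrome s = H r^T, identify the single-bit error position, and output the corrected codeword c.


s = (0, 1, 0, 1)^T, error position = 5, corrected codeword c = 010000111101101

Compute s = H r^T mod 2 one row at a time:
  s_1 = 1 + 1 + 1 + 0 + 1 + 1 + 0 + 1 = 6 ≡ 0 (mod 2).
  s_2 = 0 + 1 + 0 + 1 + 1 + 1 + 0 + 1 = 5 ≡ 1 (mod 2).
  s_3 = 1 + 0 + 0 + 1 + 1 + 0 + 0 + 1 = 4 ≡ 0 (mod 2).
  s_4 = 0 + 0 + 1 + 1 + 1 + 0 + 1 + 1 = 5 ≡ 1 (mod 2).
s = (0, 1, 0, 1)^T — this equals column 5 of H (binary 0101), so error is at position 5.
Correct: flip bit 5 of r = 010010111101101 to get c = 010000111101101.


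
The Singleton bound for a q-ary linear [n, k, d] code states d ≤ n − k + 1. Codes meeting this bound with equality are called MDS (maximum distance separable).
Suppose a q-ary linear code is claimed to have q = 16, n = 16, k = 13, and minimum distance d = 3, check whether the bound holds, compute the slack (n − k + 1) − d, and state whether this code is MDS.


Singleton RHS = n − k + 1 = 4, slack = 1, bound satisfied, not MDS.

Singleton bound: d ≤ n − k + 1.
Here n = 16, k = 13, so n − k + 1 = 4.
Given d = 3, check d ≤ 4: YES.
Slack = (n − k + 1) − d = 1.
The code is NOT MDS (slack = 1 > 0).
Description: the claimed parameters are [16, 13, 3]_16; such a code would be non-MDS.


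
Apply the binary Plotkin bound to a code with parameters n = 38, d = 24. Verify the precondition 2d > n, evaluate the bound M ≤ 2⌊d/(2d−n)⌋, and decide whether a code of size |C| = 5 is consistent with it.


Plotkin bound M ≤ 4; given |C| = 5 > bound (violated).

Check applicability: 2d = 48, n = 38.
2d − n = 10 > 0, so Plotkin applies.
Compute d/(2d−n) = 24/10 ≈ 2.4000.
⌊d/(2d−n)⌋ = 2.
Plotkin bound: M ≤ 2·2 = 4.
Given |C| = 5, check: VIOLATED.
This |C| is above the Plotkin bound, so no binary code with n = 38, d = 24 and 5 codewords exists.


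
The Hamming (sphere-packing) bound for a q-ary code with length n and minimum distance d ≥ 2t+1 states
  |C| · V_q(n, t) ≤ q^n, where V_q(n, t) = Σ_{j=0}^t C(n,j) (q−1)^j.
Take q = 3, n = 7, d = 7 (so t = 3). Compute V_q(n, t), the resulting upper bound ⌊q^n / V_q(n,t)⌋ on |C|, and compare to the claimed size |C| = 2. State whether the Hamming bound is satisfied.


V_q(n, t) = 379, q^n = 2187, Hamming bound = 5, |C| = 2 ≤ bound (satisfied).

Step 1: Compute V_q(n, t) = Σ_{j=0}^3 C(n, j) (q−1)^j.
  j = 0: C(7,0)·(2)^0 = 1·1 = 1.
  j = 1: C(7,1)·(2)^1 = 7·2 = 14.
  j = 2: C(7,2)·(2)^2 = 21·4 = 84.
  j = 3: C(7,3)·(2)^3 = 35·8 = 280.
  V_q(n, t) = 1 + 14 + 84 + 280 = 379.
Step 2: q^n = 3^7 = 2187.
Step 3: Hamming bound ⌊q^n / V_q(n,t)⌋ = ⌊2187/379⌋ = 5.
Step 4: Compare |C| = 2 to 5: satisfied.
The claimed |C| lies below the Hamming bound.


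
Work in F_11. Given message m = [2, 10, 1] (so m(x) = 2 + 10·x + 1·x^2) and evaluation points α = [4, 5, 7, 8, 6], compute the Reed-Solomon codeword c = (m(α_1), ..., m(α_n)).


c = [3, 0, 0, 3, 10]

Message polynomial: m(x) = 2 + 10·x + 1·x^2 (mod 11).
For each evaluation point α_i, compute m(α_i) mod 11:
  α_1 = 4: Horner steps 1 → 3 → 3, so m(4) = 3.
  α_2 = 5: Horner steps 1 → 4 → 0, so m(5) = 0.
  α_3 = 7: Horner steps 1 → 6 → 0, so m(7) = 0.
  α_4 = 8: Horner steps 1 → 7 → 3, so m(8) = 3.
  α_5 = 6: Horner steps 1 → 5 → 10, so m(6) = 10.
Codeword c = [3, 0, 0, 3, 10] ∈ F_11^5.


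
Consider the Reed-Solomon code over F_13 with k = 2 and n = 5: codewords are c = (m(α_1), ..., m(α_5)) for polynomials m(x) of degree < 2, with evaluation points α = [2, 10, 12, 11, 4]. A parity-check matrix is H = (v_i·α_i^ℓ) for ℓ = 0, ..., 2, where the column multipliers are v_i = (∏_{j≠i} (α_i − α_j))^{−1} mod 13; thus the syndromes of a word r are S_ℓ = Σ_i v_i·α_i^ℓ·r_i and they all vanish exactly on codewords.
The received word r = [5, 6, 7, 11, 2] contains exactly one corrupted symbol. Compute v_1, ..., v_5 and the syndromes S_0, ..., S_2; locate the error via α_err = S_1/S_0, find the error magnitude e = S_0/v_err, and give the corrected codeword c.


S = (1, 12, 1), error at position 3, error magnitude e = 4, c = [5, 6, 3, 11, 2].

Step 1: column multipliers v_i = (∏_{j≠i}(α_i − α_j))^{−1} mod 13.
  i = 1 (α = 2): (2−10)(2−12)(2−11)(2−4) = (−8)·(−10)·(−9)·(−2) = 1440 ≡ 10, so v_1 = 10^{−1} = 4 (mod 13).
  i = 2 (α = 10): (10−2)(10−12)(10−11)(10−4) = 8·(−2)·(−1)·6 = 96 ≡ 5, so v_2 = 5^{−1} = 8 (mod 13).
  i = 3 (α = 12): (12−2)(12−10)(12−11)(12−4) = 10·2·1·8 = 160 ≡ 4, so v_3 = 4^{−1} = 10 (mod 13).
  i = 4 (α = 11): (11−2)(11−10)(11−12)(11−4) = 9·1·(−1)·7 = −63 ≡ 2, so v_4 = 2^{−1} = 7 (mod 13).
  i = 5 (α = 4): (4−2)(4−10)(4−12)(4−11) = 2·(−6)·(−8)·(−7) = −672 ≡ 4, so v_5 = 4^{−1} = 10 (mod 13).
  v = [4, 8, 10, 7, 10].
Step 2: syndromes of r = [5, 6, 7, 11, 2] (all sums mod 13).
  S_0 = Σ v_i r_i = 4·5 + 8·6 + 10·7 + 7·11 + 10·2 = 235 ≡ 1.
  S_1 = Σ v_i α_i r_i = 4·2·5 + 8·10·6 + 10·12·7 + 7·11·11 + 10·4·2 = 2287 ≡ 12.
  α_i^2 mod 13 = [4, 9, 1, 4, 3].
  S_2 = Σ v_i α_i^2 r_i = 4·4·5 + 8·9·6 + 10·1·7 + 7·4·11 + 10·3·2 = 950 ≡ 1.
  S = (1, 12, 1) ≠ 0, so r is not a codeword (an error is present).
Step 3: locate the error. For a single error e at position i, S_ℓ = v_i·e·α_i^ℓ, so α_err = S_1/S_0.
  S_0^{−1} = 1^{−1} = 1 (mod 13), so α_err = 12·1 = 12 ≡ 12 = α_3. Error position i = 3.
  Consistency check: S_2/S_1 = 1·12 = 12 ≡ 12 = α_err ✓ (single-error assumption holds).
Step 4: error magnitude e = S_0/v_3 = S_0·∏_{j≠3}(α_3 − α_j) = 1·4 = 4 ≡ 4 (mod 13).
Step 5: correct position 3: c_3 = r_3 − e = 7 − 4 ≡ 3 (mod 13). Hence c = [5, 6, 3, 11, 2].
  Check: interpolating c through the α_i gives m(x) = 8 + 5·x (degree < 2) with m(α_i) = c_i for every i, so c is indeed a codeword.


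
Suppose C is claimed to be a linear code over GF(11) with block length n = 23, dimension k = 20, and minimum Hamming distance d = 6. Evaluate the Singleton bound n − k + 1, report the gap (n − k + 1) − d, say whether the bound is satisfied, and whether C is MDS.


Singleton RHS = n − k + 1 = 4, slack = -2, bound violated (no such code; not MDS).

Singleton bound: d ≤ n − k + 1.
Here n = 23, k = 20, so n − k + 1 = 4.
Given d = 6, check d ≤ 4: NO.
Slack = (n − k + 1) − d = -2.
The slack is negative: d = 6 exceeds n − k + 1 = 4 by 2, so the Singleton bound is violated and no linear [23, 20, 6]_11 code can exist. In particular it is not MDS (MDS requires d = n − k + 1 exactly).
Description: the claimed parameters are [23, 20, 6]_11; such a code would be impossible (violates the Singleton bound).


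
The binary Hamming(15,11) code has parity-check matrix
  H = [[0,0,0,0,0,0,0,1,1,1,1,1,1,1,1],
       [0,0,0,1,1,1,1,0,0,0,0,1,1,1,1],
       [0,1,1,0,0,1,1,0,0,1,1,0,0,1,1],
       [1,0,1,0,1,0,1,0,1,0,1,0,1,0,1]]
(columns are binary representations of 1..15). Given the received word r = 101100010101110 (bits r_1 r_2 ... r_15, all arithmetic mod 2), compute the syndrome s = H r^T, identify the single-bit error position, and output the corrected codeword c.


s = (1, 0, 1, 1)^T, error position = 11, corrected codeword c = 101100010111110

Compute s = H r^T mod 2 one row at a time:
  s_1 = 1 + 0 + 1 + 0 + 1 + 1 + 1 + 0 = 5 ≡ 1 (mod 2).
  s_2 = 1 + 0 + 0 + 0 + 1 + 1 + 1 + 0 = 4 ≡ 0 (mod 2).
  s_3 = 0 + 1 + 0 + 0 + 1 + 0 + 1 + 0 = 3 ≡ 1 (mod 2).
  s_4 = 1 + 1 + 0 + 0 + 0 + 0 + 1 + 0 = 3 ≡ 1 (mod 2).
s = (1, 0, 1, 1)^T — this equals column 11 of H (binary 1011), so error is at position 11.
Correct: flip bit 11 of r = 101100010101110 to get c = 101100010111110.


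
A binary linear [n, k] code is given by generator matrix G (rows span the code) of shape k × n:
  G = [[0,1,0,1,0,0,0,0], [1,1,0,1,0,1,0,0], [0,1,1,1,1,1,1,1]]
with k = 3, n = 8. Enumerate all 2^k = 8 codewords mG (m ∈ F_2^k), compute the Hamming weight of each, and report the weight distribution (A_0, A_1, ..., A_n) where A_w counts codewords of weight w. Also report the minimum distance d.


Weight distribution: A_0 = 1, A_2 = 2, A_4 = 1, A_5 = 2, A_7 = 2. Minimum distance d = 2.

Enumerate all 2^3 = 8 messages m ∈ F_2^3.
For each, compute codeword c = mG in F_2^8, then tally its weight.
  m = 000 → c = 00000000, weight = 0.
  m = 100 → c = 01010000, weight = 2.
  m = 010 → c = 11010100, weight = 4.
  m = 110 → c = 10000100, weight = 2.
  m = 001 → c = 01111111, weight = 7.
  m = 101 → c = 00101111, weight = 5.
  m = 011 → c = 10101011, weight = 5.
  m = 111 → c = 11111011, weight = 7.
Tally weights:
  weight 0: 1 codewords.
  weight 2: 2 codewords.
  weight 4: 1 codewords.
  weight 5: 2 codewords.
  weight 7: 2 codewords.
Minimum distance d = smallest w > 0 with A_w > 0 = 2.
Sanity: Σ A_w = 8 = 2^3 = 8 ✓.


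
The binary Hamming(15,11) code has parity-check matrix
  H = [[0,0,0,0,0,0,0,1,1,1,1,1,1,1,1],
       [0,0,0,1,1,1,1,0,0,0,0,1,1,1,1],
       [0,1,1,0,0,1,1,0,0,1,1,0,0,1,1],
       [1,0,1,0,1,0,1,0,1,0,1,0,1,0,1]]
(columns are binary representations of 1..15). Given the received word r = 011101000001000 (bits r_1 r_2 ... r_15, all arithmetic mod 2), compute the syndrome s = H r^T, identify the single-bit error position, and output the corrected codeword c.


s = (1, 1, 1, 1)^T, error position = 15, corrected codeword c = 011101000001001

Compute s = H r^T mod 2 one row at a time:
  s_1 = 0 + 0 + 0 + 0 + 1 + 0 + 0 + 0 = 1 ≡ 1 (mod 2).
  s_2 = 1 + 0 + 1 + 0 + 1 + 0 + 0 + 0 = 3 ≡ 1 (mod 2).
  s_3 = 1 + 1 + 1 + 0 + 0 + 0 + 0 + 0 = 3 ≡ 1 (mod 2).
  s_4 = 0 + 1 + 0 + 0 + 0 + 0 + 0 + 0 = 1 ≡ 1 (mod 2).
s = (1, 1, 1, 1)^T — this equals column 15 of H (binary 1111), so error is at position 15.
Correct: flip bit 15 of r = 011101000001000 to get c = 011101000001001.


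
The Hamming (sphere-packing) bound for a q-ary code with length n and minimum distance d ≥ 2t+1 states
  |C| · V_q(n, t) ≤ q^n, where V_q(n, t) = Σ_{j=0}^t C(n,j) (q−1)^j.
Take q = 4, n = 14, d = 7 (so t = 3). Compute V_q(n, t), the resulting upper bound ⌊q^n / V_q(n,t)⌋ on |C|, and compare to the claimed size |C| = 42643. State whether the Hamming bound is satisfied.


V_q(n, t) = 10690, q^n = 268435456, Hamming bound = 25110, |C| = 42643 > bound (violated).

Step 1: Compute V_q(n, t) = Σ_{j=0}^3 C(n, j) (q−1)^j.
  j = 0: C(14,0)·(3)^0 = 1·1 = 1.
  j = 1: C(14,1)·(3)^1 = 14·3 = 42.
  j = 2: C(14,2)·(3)^2 = 91·9 = 819.
  j = 3: C(14,3)·(3)^3 = 364·27 = 9828.
  V_q(n, t) = 1 + 42 + 819 + 9828 = 10690.
Step 2: q^n = 4^14 = 268435456.
Step 3: Hamming bound ⌊q^n / V_q(n,t)⌋ = ⌊268435456/10690⌋ = 25110.
Step 4: Compare |C| = 42643 to 25110: violated.
The claimed |C| lies above the Hamming bound, so no 4-ary code of length 14 with d ≥ 7 can have 42643 codewords.
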